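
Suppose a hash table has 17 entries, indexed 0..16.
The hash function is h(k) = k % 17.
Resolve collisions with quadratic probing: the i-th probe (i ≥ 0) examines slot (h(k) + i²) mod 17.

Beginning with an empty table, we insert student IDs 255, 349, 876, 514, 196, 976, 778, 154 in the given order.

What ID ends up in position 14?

778

255 hashes to 0; slot 0 is free => place at 0.
349 hashes to 9; slot 9 is free => place at 9.
876 hashes to 9; 9 taken => place at 10.
514 hashes to 4; slot 4 is free => place at 4.
196 hashes to 9; 9,10 taken => place at 13.
976 hashes to 7; slot 7 is free => place at 7.
778 hashes to 13; 13 taken => place at 14.
154 hashes to 1; slot 1 is free => place at 1.
Table: [255, 154, ∅, ∅, 514, ∅, ∅, 976, ∅, 349, 876, ∅, ∅, 196, 778, ∅, ∅]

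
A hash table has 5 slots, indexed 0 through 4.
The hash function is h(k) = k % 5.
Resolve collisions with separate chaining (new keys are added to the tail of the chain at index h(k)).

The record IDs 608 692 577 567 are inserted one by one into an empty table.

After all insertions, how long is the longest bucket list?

3

Insert 608: h=3, bucket 3 empty → new chain.
Insert 692: h=2, bucket 2 empty → new chain.
Insert 577: h=2, bucket 2 nonempty → append to chain.
Insert 567: h=2, bucket 2 nonempty → append to chain.
Final buckets:
0: _
1: _
2: 692 -> 577 -> 567
3: 608
4: _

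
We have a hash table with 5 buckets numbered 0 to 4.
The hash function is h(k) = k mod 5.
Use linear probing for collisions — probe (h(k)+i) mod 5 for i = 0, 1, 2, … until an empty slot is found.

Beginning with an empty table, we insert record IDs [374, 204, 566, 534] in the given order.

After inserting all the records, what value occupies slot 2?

534

Insert 374: h=4, slot 4 empty -> index 4.
Insert 204: h=4, slot 4 occupied -> index 0.
Insert 566: h=1, slot 1 empty -> index 1.
Insert 534: h=4, slots 4,0,1 occupied -> index 2.
Table: [204, 566, 534, ., 374]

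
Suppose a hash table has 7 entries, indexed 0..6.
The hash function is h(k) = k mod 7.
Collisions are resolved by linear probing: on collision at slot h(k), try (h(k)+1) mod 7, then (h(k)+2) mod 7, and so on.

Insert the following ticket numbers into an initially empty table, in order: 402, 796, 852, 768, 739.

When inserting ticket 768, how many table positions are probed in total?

402 hashes to 3; slot 3 is free -> place at 3.
796 hashes to 5; slot 5 is free -> place at 5.
852 hashes to 5; 5 taken -> place at 6.
768 hashes to 5; 5,6 taken -> place at 0.
739 hashes to 4; slot 4 is free -> place at 4.
Table: [768, ∅, ∅, 402, 739, 796, 852]

3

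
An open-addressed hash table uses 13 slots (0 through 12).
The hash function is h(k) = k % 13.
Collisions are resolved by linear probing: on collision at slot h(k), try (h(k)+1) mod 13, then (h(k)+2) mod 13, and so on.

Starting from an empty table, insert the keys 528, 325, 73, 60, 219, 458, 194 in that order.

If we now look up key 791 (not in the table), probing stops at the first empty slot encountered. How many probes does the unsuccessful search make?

Insert 528: h=8, slot 8 empty -> index 8.
Insert 325: h=0, slot 0 empty -> index 0.
Insert 73: h=8, slot 8 occupied -> index 9.
Insert 60: h=8, slots 8,9 occupied -> index 10.
Insert 219: h=11, slot 11 empty -> index 11.
Insert 458: h=3, slot 3 empty -> index 3.
Insert 194: h=12, slot 12 empty -> index 12.
Table: [325, —, —, 458, —, —, —, —, 528, 73, 60, 219, 194]
Lookup 791: h=11, probe 11,12,0,1 → slot 1 empty, not found.

4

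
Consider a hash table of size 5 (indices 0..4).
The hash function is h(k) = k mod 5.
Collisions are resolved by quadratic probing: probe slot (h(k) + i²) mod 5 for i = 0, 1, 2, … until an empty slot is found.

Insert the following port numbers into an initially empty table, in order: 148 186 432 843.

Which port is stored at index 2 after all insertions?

432

148: h=3 => slot 3
186: h=1 => slot 1
432: h=2 => slot 2
843: h=3, probe 3,4 => slot 4
Table: [-, 186, 432, 148, 843]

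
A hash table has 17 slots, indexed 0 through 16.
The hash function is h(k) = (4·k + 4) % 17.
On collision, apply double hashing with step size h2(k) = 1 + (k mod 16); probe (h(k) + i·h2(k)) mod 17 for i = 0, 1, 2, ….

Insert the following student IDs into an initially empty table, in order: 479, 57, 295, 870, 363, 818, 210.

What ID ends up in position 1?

363

479 hashes to 16; slot 16 is free → place at 16.
57 hashes to 11; slot 11 is free → place at 11.
295 hashes to 11, h2=8; 11 taken → place at 2.
870 hashes to 16, h2=7; 16 taken → place at 6.
363 hashes to 11, h2=12; 11,6 taken → place at 1.
818 hashes to 12; slot 12 is free → place at 12.
210 hashes to 11, h2=3; 11 taken → place at 14.
Table: [., 363, 295, ., ., ., 870, ., ., ., ., 57, 818, ., 210, ., 479]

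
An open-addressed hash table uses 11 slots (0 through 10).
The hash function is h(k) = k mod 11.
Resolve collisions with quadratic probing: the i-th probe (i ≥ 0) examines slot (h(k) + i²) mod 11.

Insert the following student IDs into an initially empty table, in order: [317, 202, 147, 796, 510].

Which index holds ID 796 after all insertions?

8

317 hashes to 9; slot 9 is free => place at 9.
202 hashes to 4; slot 4 is free => place at 4.
147 hashes to 4; 4 taken => place at 5.
796 hashes to 4; 4,5 taken => place at 8.
510 hashes to 4; 4,5,8 taken => place at 2.
Table: [-, -, 510, -, 202, 147, -, -, 796, 317, -]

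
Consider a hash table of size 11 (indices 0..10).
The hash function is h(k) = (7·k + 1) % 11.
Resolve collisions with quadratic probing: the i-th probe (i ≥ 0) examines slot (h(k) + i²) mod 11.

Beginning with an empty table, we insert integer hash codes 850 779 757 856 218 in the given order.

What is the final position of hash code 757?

Insert 850: h=0, slot 0 empty → index 0.
Insert 779: h=9, slot 9 empty → index 9.
Insert 757: h=9, slot 9 occupied → index 10.
Insert 856: h=9, slots 9,10 occupied → index 2.
Insert 218: h=9, slots 9,10,2 occupied → index 7.
Table: [850, _, 856, _, _, _, _, 218, _, 779, 757]

10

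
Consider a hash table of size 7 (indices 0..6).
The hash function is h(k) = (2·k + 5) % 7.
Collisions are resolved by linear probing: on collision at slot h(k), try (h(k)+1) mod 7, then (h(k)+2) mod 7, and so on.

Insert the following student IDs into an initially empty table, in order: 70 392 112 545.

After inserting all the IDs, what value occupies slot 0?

112

70: h=5 → slot 5
392: h=5, probe 5,6 → slot 6
112: h=5, probe 5,6,0 → slot 0
545: h=3 → slot 3
Table: [112, -, -, 545, -, 70, 392]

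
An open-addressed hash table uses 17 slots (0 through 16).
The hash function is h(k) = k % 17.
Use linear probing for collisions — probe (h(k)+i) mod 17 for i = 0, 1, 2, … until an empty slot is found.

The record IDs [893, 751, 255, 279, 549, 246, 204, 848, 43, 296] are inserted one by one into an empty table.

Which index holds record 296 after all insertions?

893 hashes to 9; slot 9 is free -> place at 9.
751 hashes to 3; slot 3 is free -> place at 3.
255 hashes to 0; slot 0 is free -> place at 0.
279 hashes to 7; slot 7 is free -> place at 7.
549 hashes to 5; slot 5 is free -> place at 5.
246 hashes to 8; slot 8 is free -> place at 8.
204 hashes to 0; 0 taken -> place at 1.
848 hashes to 15; slot 15 is free -> place at 15.
43 hashes to 9; 9 taken -> place at 10.
296 hashes to 7; 7,8,9,10 taken -> place at 11.
Table: [255, 204, _, 751, _, 549, _, 279, 246, 893, 43, 296, _, _, _, 848, _]

11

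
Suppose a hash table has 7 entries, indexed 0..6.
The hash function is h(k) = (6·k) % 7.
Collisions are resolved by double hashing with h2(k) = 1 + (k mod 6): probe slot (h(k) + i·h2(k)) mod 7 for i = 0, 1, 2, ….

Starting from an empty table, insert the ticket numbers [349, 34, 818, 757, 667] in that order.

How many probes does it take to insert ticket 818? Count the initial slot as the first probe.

Insert 349: h=1, slot 1 empty → index 1.
Insert 34: h=1, h2=5, slot 1 occupied → index 6.
Insert 818: h=1, h2=3, slot 1 occupied → index 4.
Insert 757: h=6, h2=2, slots 6,1 occupied → index 3.
Insert 667: h=5, slot 5 empty → index 5.
Table: [∅, 349, ∅, 757, 818, 667, 34]

2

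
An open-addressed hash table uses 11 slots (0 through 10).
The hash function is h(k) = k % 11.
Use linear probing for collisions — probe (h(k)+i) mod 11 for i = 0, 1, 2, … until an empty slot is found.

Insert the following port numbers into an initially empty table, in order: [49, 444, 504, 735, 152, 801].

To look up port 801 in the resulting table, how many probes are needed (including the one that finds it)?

49 hashes to 5; slot 5 is free -> place at 5.
444 hashes to 4; slot 4 is free -> place at 4.
504 hashes to 9; slot 9 is free -> place at 9.
735 hashes to 9; 9 taken -> place at 10.
152 hashes to 9; 9,10 taken -> place at 0.
801 hashes to 9; 9,10,0 taken -> place at 1.
Table: [152, 801, -, -, 444, 49, -, -, -, 504, 735]
Lookup 801: h=9, probe 9,10,0,1 → found at 1.

4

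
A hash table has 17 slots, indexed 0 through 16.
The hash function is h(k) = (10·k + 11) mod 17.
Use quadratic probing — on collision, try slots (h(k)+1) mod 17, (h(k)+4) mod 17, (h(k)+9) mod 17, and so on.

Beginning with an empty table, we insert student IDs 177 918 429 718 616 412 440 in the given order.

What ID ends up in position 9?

412

Insert 177: h=13, slot 13 empty → index 13.
Insert 918: h=11, slot 11 empty → index 11.
Insert 429: h=0, slot 0 empty → index 0.
Insert 718: h=0, slot 0 occupied → index 1.
Insert 616: h=0, slots 0,1 occupied → index 4.
Insert 412: h=0, slots 0,1,4 occupied → index 9.
Insert 440: h=8, slot 8 empty → index 8.
Table: [429, 718, ∅, ∅, 616, ∅, ∅, ∅, 440, 412, ∅, 918, ∅, 177, ∅, ∅, ∅]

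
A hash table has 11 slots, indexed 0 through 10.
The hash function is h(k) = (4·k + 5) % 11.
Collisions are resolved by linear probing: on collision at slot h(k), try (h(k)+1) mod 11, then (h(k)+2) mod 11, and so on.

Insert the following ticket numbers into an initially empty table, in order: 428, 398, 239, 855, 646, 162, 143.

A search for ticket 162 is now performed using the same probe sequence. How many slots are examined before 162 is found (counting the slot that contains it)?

428: h=1 => slot 1
398: h=2 => slot 2
239: h=4 => slot 4
855: h=4, probe 4,5 => slot 5
646: h=4, probe 4,5,6 => slot 6
162: h=4, probe 4,5,6,7 => slot 7
143: h=5, probe 5,6,7,8 => slot 8
Table: [., 428, 398, ., 239, 855, 646, 162, 143, ., .]
Lookup 162: h=4, probe 4,5,6,7 → found at 7.

4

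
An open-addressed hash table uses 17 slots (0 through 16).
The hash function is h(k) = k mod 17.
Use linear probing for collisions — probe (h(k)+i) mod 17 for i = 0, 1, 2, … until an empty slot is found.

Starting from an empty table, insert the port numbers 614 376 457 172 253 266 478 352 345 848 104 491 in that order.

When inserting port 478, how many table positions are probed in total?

4

614: h=2 -> slot 2
376: h=2, probe 2,3 -> slot 3
457: h=15 -> slot 15
172: h=2, probe 2,3,4 -> slot 4
253: h=15, probe 15,16 -> slot 16
266: h=11 -> slot 11
478: h=2, probe 2,3,4,5 -> slot 5
352: h=12 -> slot 12
345: h=5, probe 5,6 -> slot 6
848: h=15, probe 15,16,0 -> slot 0
104: h=2, probe 2,3,4,5,6,7 -> slot 7
491: h=15, probe 15,16,0,1 -> slot 1
Table: [848, 491, 614, 376, 172, 478, 345, 104, ., ., ., 266, 352, ., ., 457, 253]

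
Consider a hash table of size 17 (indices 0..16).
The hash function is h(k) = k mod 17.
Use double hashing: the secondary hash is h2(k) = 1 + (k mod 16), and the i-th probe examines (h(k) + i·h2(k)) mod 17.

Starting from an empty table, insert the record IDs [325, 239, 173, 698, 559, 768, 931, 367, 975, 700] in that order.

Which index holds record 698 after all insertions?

325 hashes to 2; slot 2 is free → place at 2.
239 hashes to 1; slot 1 is free → place at 1.
173 hashes to 3; slot 3 is free → place at 3.
698 hashes to 1, h2=11; 1 taken → place at 12.
559 hashes to 15; slot 15 is free → place at 15.
768 hashes to 3, h2=1; 3 taken → place at 4.
931 hashes to 13; slot 13 is free → place at 13.
367 hashes to 10; slot 10 is free → place at 10.
975 hashes to 6; slot 6 is free → place at 6.
700 hashes to 3, h2=13; 3 taken → place at 16.
Table: [∅, 239, 325, 173, 768, ∅, 975, ∅, ∅, ∅, 367, ∅, 698, 931, ∅, 559, 700]

12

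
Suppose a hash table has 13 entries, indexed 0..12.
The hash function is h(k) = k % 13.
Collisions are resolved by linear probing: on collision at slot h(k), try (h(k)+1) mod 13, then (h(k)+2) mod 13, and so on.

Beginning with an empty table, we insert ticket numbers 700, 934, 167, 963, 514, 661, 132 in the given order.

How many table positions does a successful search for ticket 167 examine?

700 hashes to 11; slot 11 is free → place at 11.
934 hashes to 11; 11 taken → place at 12.
167 hashes to 11; 11,12 taken → place at 0.
963 hashes to 1; slot 1 is free → place at 1.
514 hashes to 7; slot 7 is free → place at 7.
661 hashes to 11; 11,12,0,1 taken → place at 2.
132 hashes to 2; 2 taken → place at 3.
Table: [167, 963, 661, 132, ., ., ., 514, ., ., ., 700, 934]
Lookup 167: h=11, probe 11,12,0 → found at 0.

3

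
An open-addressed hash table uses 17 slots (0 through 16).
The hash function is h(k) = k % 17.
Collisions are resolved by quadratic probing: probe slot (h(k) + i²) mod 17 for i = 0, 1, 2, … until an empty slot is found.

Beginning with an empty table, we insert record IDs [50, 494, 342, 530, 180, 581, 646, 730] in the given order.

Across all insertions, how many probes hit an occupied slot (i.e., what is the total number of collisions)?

4

Insert 50: h=16, slot 16 empty => index 16.
Insert 494: h=1, slot 1 empty => index 1.
Insert 342: h=2, slot 2 empty => index 2.
Insert 530: h=3, slot 3 empty => index 3.
Insert 180: h=10, slot 10 empty => index 10.
Insert 581: h=3, slot 3 occupied => index 4.
Insert 646: h=0, slot 0 empty => index 0.
Insert 730: h=16, slots 16,0,3 occupied => index 8.
Table: [646, 494, 342, 530, 581, ∅, ∅, ∅, 730, ∅, 180, ∅, ∅, ∅, ∅, ∅, 50]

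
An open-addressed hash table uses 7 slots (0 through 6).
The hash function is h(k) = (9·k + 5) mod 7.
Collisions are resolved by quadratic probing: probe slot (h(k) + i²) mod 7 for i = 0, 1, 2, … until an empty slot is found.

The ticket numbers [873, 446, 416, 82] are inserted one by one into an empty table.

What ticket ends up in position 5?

82

873 hashes to 1; slot 1 is free => place at 1.
446 hashes to 1; 1 taken => place at 2.
416 hashes to 4; slot 4 is free => place at 4.
82 hashes to 1; 1,2 taken => place at 5.
Table: [—, 873, 446, —, 416, 82, —]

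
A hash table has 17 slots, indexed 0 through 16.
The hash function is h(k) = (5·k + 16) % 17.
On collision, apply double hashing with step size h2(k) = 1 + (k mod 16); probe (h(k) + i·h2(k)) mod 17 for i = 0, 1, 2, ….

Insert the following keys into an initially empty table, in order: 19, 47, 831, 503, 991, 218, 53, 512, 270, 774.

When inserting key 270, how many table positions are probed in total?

3

Insert 19: h=9, slot 9 empty → index 9.
Insert 47: h=13, slot 13 empty → index 13.
Insert 831: h=6, slot 6 empty → index 6.
Insert 503: h=15, slot 15 empty → index 15.
Insert 991: h=7, slot 7 empty → index 7.
Insert 218: h=1, slot 1 empty → index 1.
Insert 53: h=9, h2=6, slots 9,15 occupied → index 4.
Insert 512: h=9, h2=1, slot 9 occupied → index 10.
Insert 270: h=6, h2=15, slots 6,4 occupied → index 2.
Insert 774: h=10, h2=7, slot 10 occupied → index 0.
Table: [774, 218, 270, _, 53, _, 831, 991, _, 19, 512, _, _, 47, _, 503, _]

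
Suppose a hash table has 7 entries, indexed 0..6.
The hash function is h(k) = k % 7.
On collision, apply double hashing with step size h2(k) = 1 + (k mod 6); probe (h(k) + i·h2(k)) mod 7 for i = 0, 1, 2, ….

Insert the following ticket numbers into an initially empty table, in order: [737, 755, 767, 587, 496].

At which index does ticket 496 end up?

Insert 737: h=2, slot 2 empty → index 2.
Insert 755: h=6, slot 6 empty → index 6.
Insert 767: h=4, slot 4 empty → index 4.
Insert 587: h=6, h2=6, slot 6 occupied → index 5.
Insert 496: h=6, h2=5, slots 6,4,2 occupied → index 0.
Table: [496, _, 737, _, 767, 587, 755]

0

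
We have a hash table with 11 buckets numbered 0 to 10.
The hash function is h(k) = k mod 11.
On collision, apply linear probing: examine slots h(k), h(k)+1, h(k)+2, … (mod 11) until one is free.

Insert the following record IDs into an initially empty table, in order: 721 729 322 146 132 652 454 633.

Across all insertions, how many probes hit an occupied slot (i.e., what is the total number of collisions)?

721: h=6 => slot 6
729: h=3 => slot 3
322: h=3, probe 3,4 => slot 4
146: h=3, probe 3,4,5 => slot 5
132: h=0 => slot 0
652: h=3, probe 3,4,5,6,7 => slot 7
454: h=3, probe 3,4,5,6,7,8 => slot 8
633: h=6, probe 6,7,8,9 => slot 9
Table: [132, _, _, 729, 322, 146, 721, 652, 454, 633, _]

15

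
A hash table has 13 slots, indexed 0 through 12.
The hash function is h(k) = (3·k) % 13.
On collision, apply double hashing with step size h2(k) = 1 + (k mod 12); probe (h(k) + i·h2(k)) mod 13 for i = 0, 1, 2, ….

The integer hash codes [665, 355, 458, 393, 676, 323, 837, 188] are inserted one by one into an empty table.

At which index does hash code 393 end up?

665: h=6 => slot 6
355: h=12 => slot 12
458: h=9 => slot 9
393: h=9, h2=10, probe 9,6,3 => slot 3
676: h=0 => slot 0
323: h=7 => slot 7
837: h=2 => slot 2
188: h=5 => slot 5
Table: [676, ∅, 837, 393, ∅, 188, 665, 323, ∅, 458, ∅, ∅, 355]

3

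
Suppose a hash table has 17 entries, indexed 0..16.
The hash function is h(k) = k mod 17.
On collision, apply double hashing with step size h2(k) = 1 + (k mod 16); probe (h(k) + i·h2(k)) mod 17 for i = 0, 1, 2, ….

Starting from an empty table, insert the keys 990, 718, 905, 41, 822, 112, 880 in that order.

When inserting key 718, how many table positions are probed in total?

2

990 hashes to 4; slot 4 is free => place at 4.
718 hashes to 4, h2=15; 4 taken => place at 2.
905 hashes to 4, h2=10; 4 taken => place at 14.
41 hashes to 7; slot 7 is free => place at 7.
822 hashes to 6; slot 6 is free => place at 6.
112 hashes to 10; slot 10 is free => place at 10.
880 hashes to 13; slot 13 is free => place at 13.
Table: [-, -, 718, -, 990, -, 822, 41, -, -, 112, -, -, 880, 905, -, -]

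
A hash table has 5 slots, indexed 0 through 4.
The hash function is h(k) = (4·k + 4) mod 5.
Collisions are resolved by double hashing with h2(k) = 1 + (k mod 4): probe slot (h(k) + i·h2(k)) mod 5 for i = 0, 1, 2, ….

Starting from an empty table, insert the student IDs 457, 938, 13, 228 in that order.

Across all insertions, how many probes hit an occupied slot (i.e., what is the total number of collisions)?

Insert 457: h=2, slot 2 empty -> index 2.
Insert 938: h=1, slot 1 empty -> index 1.
Insert 13: h=1, h2=2, slot 1 occupied -> index 3.
Insert 228: h=1, h2=1, slots 1,2,3 occupied -> index 4.
Table: [∅, 938, 457, 13, 228]

4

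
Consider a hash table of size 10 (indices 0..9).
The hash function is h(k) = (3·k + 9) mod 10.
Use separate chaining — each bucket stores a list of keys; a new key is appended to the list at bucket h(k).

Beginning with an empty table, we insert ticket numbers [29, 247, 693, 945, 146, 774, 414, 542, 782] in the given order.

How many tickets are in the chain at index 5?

2

29 → bucket 6
247 → bucket 0
693 → bucket 8
945 → bucket 4
146 → bucket 7
774 → bucket 1
414 → bucket 1 (collision)
542 → bucket 5
782 → bucket 5 (collision)
Final buckets:
0: 247
1: 774 -> 414
2: _
3: _
4: 945
5: 542 -> 782
6: 29
7: 146
8: 693
9: _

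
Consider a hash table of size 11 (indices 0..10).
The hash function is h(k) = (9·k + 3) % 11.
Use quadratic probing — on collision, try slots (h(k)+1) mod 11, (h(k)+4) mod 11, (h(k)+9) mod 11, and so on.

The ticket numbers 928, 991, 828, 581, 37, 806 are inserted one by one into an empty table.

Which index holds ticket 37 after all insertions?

928 hashes to 6; slot 6 is free -> place at 6.
991 hashes to 1; slot 1 is free -> place at 1.
828 hashes to 8; slot 8 is free -> place at 8.
581 hashes to 7; slot 7 is free -> place at 7.
37 hashes to 6; 6,7 taken -> place at 10.
806 hashes to 8; 8 taken -> place at 9.
Table: [∅, 991, ∅, ∅, ∅, ∅, 928, 581, 828, 806, 37]

10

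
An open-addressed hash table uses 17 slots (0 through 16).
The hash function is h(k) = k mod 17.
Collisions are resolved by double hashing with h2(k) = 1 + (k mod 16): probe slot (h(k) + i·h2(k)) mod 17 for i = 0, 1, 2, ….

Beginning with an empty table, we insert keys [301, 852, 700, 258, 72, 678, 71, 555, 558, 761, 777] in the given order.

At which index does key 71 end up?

301: h=12 → slot 12
852: h=2 → slot 2
700: h=3 → slot 3
258: h=3, h2=3, probe 3,6 → slot 6
72: h=4 → slot 4
678: h=15 → slot 15
71: h=3, h2=8, probe 3,11 → slot 11
555: h=11, h2=12, probe 11,6,1 → slot 1
558: h=14 → slot 14
761: h=13 → slot 13
777: h=12, h2=10, probe 12,5 → slot 5
Table: [∅, 555, 852, 700, 72, 777, 258, ∅, ∅, ∅, ∅, 71, 301, 761, 558, 678, ∅]

11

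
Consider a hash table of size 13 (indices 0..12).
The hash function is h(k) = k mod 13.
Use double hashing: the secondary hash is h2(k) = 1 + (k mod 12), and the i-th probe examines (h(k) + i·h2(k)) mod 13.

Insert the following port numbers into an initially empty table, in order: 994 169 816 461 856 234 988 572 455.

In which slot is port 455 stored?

994: h=6 => slot 6
169: h=0 => slot 0
816: h=10 => slot 10
461: h=6, h2=6, probe 6,12 => slot 12
856: h=11 => slot 11
234: h=0, h2=7, probe 0,7 => slot 7
988: h=0, h2=5, probe 0,5 => slot 5
572: h=0, h2=9, probe 0,9 => slot 9
455: h=0, h2=12, probe 0,12,11,10,9,8 => slot 8
Table: [169, ., ., ., ., 988, 994, 234, 455, 572, 816, 856, 461]

8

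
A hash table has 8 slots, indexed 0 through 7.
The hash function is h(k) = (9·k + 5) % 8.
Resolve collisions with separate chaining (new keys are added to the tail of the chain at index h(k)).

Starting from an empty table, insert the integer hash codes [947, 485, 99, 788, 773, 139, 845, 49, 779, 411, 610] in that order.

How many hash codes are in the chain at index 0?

947 -> bucket 0
485 -> bucket 2
99 -> bucket 0 (collision)
788 -> bucket 1
773 -> bucket 2 (collision)
139 -> bucket 0 (collision)
845 -> bucket 2 (collision)
49 -> bucket 6
779 -> bucket 0 (collision)
411 -> bucket 0 (collision)
610 -> bucket 7
Final buckets:
0: 947 -> 99 -> 139 -> 779 -> 411
1: 788
2: 485 -> 773 -> 845
3: ∅
4: ∅
5: ∅
6: 49
7: 610

5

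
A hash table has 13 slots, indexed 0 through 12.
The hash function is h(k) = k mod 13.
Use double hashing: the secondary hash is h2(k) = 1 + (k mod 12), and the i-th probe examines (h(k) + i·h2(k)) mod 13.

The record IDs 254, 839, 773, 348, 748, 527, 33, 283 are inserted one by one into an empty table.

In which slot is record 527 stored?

5

254: h=7 => slot 7
839: h=7, h2=12, probe 7,6 => slot 6
773: h=6, h2=6, probe 6,12 => slot 12
348: h=10 => slot 10
748: h=7, h2=5, probe 7,12,4 => slot 4
527: h=7, h2=12, probe 7,6,5 => slot 5
33: h=7, h2=10, probe 7,4,1 => slot 1
283: h=10, h2=8, probe 10,5,0 => slot 0
Table: [283, 33, ., ., 748, 527, 839, 254, ., ., 348, ., 773]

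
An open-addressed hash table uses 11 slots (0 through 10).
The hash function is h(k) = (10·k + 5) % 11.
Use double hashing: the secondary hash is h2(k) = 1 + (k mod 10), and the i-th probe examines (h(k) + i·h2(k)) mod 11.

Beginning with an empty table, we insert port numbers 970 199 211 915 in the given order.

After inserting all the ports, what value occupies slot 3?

Insert 970: h=3, slot 3 empty → index 3.
Insert 199: h=4, slot 4 empty → index 4.
Insert 211: h=3, h2=2, slot 3 occupied → index 5.
Insert 915: h=3, h2=6, slot 3 occupied → index 9.
Table: [_, _, _, 970, 199, 211, _, _, _, 915, _]

970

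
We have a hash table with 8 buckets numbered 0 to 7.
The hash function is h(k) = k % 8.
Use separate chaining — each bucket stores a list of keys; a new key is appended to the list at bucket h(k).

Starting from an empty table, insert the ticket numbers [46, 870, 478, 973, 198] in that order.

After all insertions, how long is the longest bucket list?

4

46 -> bucket 6
870 -> bucket 6 (collision)
478 -> bucket 6 (collision)
973 -> bucket 5
198 -> bucket 6 (collision)
Final buckets:
0: —
1: —
2: —
3: —
4: —
5: 973
6: 46 -> 870 -> 478 -> 198
7: —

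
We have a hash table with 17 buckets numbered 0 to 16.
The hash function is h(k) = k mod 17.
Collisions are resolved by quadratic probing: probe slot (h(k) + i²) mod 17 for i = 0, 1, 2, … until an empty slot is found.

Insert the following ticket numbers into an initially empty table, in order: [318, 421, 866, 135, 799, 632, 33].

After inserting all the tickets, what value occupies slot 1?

799

318: h=12 -> slot 12
421: h=13 -> slot 13
866: h=16 -> slot 16
135: h=16, probe 16,0 -> slot 0
799: h=0, probe 0,1 -> slot 1
632: h=3 -> slot 3
33: h=16, probe 16,0,3,8 -> slot 8
Table: [135, 799, ∅, 632, ∅, ∅, ∅, ∅, 33, ∅, ∅, ∅, 318, 421, ∅, ∅, 866]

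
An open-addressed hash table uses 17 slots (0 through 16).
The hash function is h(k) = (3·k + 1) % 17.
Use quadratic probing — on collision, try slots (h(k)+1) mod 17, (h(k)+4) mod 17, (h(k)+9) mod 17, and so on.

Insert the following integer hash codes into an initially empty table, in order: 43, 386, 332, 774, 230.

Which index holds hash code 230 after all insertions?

43 hashes to 11; slot 11 is free → place at 11.
386 hashes to 3; slot 3 is free → place at 3.
332 hashes to 11; 11 taken → place at 12.
774 hashes to 11; 11,12 taken → place at 15.
230 hashes to 11; 11,12,15,3 taken → place at 10.
Table: [_, _, _, 386, _, _, _, _, _, _, 230, 43, 332, _, _, 774, _]

10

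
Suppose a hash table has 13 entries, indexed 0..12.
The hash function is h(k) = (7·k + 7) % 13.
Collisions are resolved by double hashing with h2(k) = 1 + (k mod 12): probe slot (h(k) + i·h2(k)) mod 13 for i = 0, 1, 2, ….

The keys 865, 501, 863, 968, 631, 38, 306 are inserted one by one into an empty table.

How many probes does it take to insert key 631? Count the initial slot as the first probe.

865 hashes to 4; slot 4 is free → place at 4.
501 hashes to 4, h2=10; 4 taken → place at 1.
863 hashes to 3; slot 3 is free → place at 3.
968 hashes to 10; slot 10 is free → place at 10.
631 hashes to 4, h2=8; 4 taken → place at 12.
38 hashes to 0; slot 0 is free → place at 0.
306 hashes to 4, h2=7; 4 taken → place at 11.
Table: [38, 501, ∅, 863, 865, ∅, ∅, ∅, ∅, ∅, 968, 306, 631]

2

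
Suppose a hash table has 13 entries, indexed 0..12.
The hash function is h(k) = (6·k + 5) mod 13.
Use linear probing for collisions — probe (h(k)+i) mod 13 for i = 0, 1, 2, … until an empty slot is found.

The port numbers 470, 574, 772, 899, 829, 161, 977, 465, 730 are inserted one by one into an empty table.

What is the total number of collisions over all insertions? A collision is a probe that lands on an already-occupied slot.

12

Insert 470: h=4, slot 4 empty → index 4.
Insert 574: h=4, slot 4 occupied → index 5.
Insert 772: h=9, slot 9 empty → index 9.
Insert 899: h=4, slots 4,5 occupied → index 6.
Insert 829: h=0, slot 0 empty → index 0.
Insert 161: h=9, slot 9 occupied → index 10.
Insert 977: h=4, slots 4,5,6 occupied → index 7.
Insert 465: h=0, slot 0 occupied → index 1.
Insert 730: h=4, slots 4,5,6,7 occupied → index 8.
Table: [829, 465, _, _, 470, 574, 899, 977, 730, 772, 161, _, _]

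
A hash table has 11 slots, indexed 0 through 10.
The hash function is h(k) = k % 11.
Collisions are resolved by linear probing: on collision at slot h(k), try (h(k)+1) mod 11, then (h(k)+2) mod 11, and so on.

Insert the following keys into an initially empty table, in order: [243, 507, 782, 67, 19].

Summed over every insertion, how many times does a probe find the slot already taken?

6

243: h=1 => slot 1
507: h=1, probe 1,2 => slot 2
782: h=1, probe 1,2,3 => slot 3
67: h=1, probe 1,2,3,4 => slot 4
19: h=8 => slot 8
Table: [., 243, 507, 782, 67, ., ., ., 19, ., .]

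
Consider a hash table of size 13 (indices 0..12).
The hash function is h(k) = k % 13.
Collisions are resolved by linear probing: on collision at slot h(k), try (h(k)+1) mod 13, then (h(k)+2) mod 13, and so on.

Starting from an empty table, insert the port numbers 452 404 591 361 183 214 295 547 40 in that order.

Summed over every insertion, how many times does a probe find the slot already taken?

452 hashes to 10; slot 10 is free => place at 10.
404 hashes to 1; slot 1 is free => place at 1.
591 hashes to 6; slot 6 is free => place at 6.
361 hashes to 10; 10 taken => place at 11.
183 hashes to 1; 1 taken => place at 2.
214 hashes to 6; 6 taken => place at 7.
295 hashes to 9; slot 9 is free => place at 9.
547 hashes to 1; 1,2 taken => place at 3.
40 hashes to 1; 1,2,3 taken => place at 4.
Table: [∅, 404, 183, 547, 40, ∅, 591, 214, ∅, 295, 452, 361, ∅]

8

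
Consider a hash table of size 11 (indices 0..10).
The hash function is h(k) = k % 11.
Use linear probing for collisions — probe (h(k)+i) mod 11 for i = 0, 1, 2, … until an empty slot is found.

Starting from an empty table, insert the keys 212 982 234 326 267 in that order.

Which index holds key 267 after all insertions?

212 hashes to 3; slot 3 is free → place at 3.
982 hashes to 3; 3 taken → place at 4.
234 hashes to 3; 3,4 taken → place at 5.
326 hashes to 7; slot 7 is free → place at 7.
267 hashes to 3; 3,4,5 taken → place at 6.
Table: [-, -, -, 212, 982, 234, 267, 326, -, -, -]

6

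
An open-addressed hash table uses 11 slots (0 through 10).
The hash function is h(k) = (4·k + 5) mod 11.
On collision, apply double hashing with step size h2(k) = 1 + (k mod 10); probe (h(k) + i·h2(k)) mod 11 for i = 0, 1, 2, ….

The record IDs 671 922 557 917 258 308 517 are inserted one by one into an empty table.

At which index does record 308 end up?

1

671 hashes to 5; slot 5 is free -> place at 5.
922 hashes to 8; slot 8 is free -> place at 8.
557 hashes to 0; slot 0 is free -> place at 0.
917 hashes to 10; slot 10 is free -> place at 10.
258 hashes to 3; slot 3 is free -> place at 3.
308 hashes to 5, h2=9; 5,3 taken -> place at 1.
517 hashes to 5, h2=8; 5 taken -> place at 2.
Table: [557, 308, 517, 258, —, 671, —, —, 922, —, 917]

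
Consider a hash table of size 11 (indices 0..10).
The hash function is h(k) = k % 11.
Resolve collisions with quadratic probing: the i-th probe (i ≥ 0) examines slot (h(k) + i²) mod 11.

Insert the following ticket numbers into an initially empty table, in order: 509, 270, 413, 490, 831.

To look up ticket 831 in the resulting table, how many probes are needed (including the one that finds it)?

4

509: h=3 -> slot 3
270: h=6 -> slot 6
413: h=6, probe 6,7 -> slot 7
490: h=6, probe 6,7,10 -> slot 10
831: h=6, probe 6,7,10,4 -> slot 4
Table: [—, —, —, 509, 831, —, 270, 413, —, —, 490]
Lookup 831: h=6, probe 6,7,10,4 → found at 4.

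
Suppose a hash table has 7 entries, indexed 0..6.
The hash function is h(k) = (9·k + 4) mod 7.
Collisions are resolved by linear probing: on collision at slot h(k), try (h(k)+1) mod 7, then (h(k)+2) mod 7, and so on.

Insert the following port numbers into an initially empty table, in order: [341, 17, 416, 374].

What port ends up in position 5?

374

Insert 341: h=0, slot 0 empty -> index 0.
Insert 17: h=3, slot 3 empty -> index 3.
Insert 416: h=3, slot 3 occupied -> index 4.
Insert 374: h=3, slots 3,4 occupied -> index 5.
Table: [341, ., ., 17, 416, 374, .]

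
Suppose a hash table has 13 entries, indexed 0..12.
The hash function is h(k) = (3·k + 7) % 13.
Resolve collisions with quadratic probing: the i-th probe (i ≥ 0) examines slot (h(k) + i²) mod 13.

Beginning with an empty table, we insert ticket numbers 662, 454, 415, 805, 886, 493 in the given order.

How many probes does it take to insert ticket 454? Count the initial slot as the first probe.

2

Insert 662: h=4, slot 4 empty → index 4.
Insert 454: h=4, slot 4 occupied → index 5.
Insert 415: h=4, slots 4,5 occupied → index 8.
Insert 805: h=4, slots 4,5,8 occupied → index 0.
Insert 886: h=0, slot 0 occupied → index 1.
Insert 493: h=4, slots 4,5,8,0 occupied → index 7.
Table: [805, 886, -, -, 662, 454, -, 493, 415, -, -, -, -]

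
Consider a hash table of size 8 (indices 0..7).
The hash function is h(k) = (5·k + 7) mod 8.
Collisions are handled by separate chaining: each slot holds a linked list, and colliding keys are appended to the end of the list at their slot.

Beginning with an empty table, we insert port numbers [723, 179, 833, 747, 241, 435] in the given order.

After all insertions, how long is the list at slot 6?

723 -> bucket 6
179 -> bucket 6 (collision)
833 -> bucket 4
747 -> bucket 6 (collision)
241 -> bucket 4 (collision)
435 -> bucket 6 (collision)
Final buckets:
0: -
1: -
2: -
3: -
4: 833 -> 241
5: -
6: 723 -> 179 -> 747 -> 435
7: -

4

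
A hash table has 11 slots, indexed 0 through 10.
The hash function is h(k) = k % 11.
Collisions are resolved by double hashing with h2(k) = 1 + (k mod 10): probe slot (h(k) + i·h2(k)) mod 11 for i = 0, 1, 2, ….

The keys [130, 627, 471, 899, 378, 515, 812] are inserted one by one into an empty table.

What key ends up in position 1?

130: h=9 → slot 9
627: h=0 → slot 0
471: h=9, h2=2, probe 9,0,2 → slot 2
899: h=8 → slot 8
378: h=4 → slot 4
515: h=9, h2=6, probe 9,4,10 → slot 10
812: h=9, h2=3, probe 9,1 → slot 1
Table: [627, 812, 471, _, 378, _, _, _, 899, 130, 515]

812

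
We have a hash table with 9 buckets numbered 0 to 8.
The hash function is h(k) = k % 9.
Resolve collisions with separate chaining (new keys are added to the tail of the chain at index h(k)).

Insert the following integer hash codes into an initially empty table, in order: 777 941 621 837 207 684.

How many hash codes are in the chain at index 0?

4

777 -> bucket 3
941 -> bucket 5
621 -> bucket 0
837 -> bucket 0 (collision)
207 -> bucket 0 (collision)
684 -> bucket 0 (collision)
Final buckets:
0: 621 -> 837 -> 207 -> 684
1: .
2: .
3: 777
4: .
5: 941
6: .
7: .
8: .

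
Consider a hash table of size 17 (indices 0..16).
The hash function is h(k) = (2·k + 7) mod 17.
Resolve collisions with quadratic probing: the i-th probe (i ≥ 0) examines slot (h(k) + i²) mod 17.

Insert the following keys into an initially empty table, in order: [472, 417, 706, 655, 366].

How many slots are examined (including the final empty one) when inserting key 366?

4

472 hashes to 16; slot 16 is free → place at 16.
417 hashes to 8; slot 8 is free → place at 8.
706 hashes to 8; 8 taken → place at 9.
655 hashes to 8; 8,9 taken → place at 12.
366 hashes to 8; 8,9,12 taken → place at 0.
Table: [366, ∅, ∅, ∅, ∅, ∅, ∅, ∅, 417, 706, ∅, ∅, 655, ∅, ∅, ∅, 472]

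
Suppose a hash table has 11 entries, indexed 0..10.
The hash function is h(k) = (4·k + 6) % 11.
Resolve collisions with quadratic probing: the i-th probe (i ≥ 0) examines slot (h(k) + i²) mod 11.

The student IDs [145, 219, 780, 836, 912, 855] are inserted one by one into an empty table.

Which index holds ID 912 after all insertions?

0

145: h=3 -> slot 3
219: h=2 -> slot 2
780: h=2, probe 2,3,6 -> slot 6
836: h=6, probe 6,7 -> slot 7
912: h=2, probe 2,3,6,0 -> slot 0
855: h=5 -> slot 5
Table: [912, ., 219, 145, ., 855, 780, 836, ., ., .]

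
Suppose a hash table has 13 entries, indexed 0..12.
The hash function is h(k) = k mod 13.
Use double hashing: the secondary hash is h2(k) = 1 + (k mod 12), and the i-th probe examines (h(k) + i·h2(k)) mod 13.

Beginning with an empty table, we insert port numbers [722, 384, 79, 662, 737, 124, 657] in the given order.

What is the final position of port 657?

11

Insert 722: h=7, slot 7 empty -> index 7.
Insert 384: h=7, h2=1, slot 7 occupied -> index 8.
Insert 79: h=1, slot 1 empty -> index 1.
Insert 662: h=12, slot 12 empty -> index 12.
Insert 737: h=9, slot 9 empty -> index 9.
Insert 124: h=7, h2=5, slots 7,12 occupied -> index 4.
Insert 657: h=7, h2=10, slots 7,4,1 occupied -> index 11.
Table: [∅, 79, ∅, ∅, 124, ∅, ∅, 722, 384, 737, ∅, 657, 662]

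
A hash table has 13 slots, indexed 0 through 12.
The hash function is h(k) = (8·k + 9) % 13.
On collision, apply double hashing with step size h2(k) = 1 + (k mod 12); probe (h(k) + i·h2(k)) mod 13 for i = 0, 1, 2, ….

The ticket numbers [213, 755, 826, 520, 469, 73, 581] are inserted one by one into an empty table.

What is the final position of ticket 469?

6

Insert 213: h=10, slot 10 empty -> index 10.
Insert 755: h=4, slot 4 empty -> index 4.
Insert 826: h=0, slot 0 empty -> index 0.
Insert 520: h=9, slot 9 empty -> index 9.
Insert 469: h=4, h2=2, slot 4 occupied -> index 6.
Insert 73: h=8, slot 8 empty -> index 8.
Insert 581: h=3, slot 3 empty -> index 3.
Table: [826, ∅, ∅, 581, 755, ∅, 469, ∅, 73, 520, 213, ∅, ∅]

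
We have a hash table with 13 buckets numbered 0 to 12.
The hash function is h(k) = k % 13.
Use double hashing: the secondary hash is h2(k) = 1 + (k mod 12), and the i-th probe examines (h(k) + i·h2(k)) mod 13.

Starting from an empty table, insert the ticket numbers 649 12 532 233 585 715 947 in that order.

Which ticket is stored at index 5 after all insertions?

649 hashes to 12; slot 12 is free => place at 12.
12 hashes to 12, h2=1; 12 taken => place at 0.
532 hashes to 12, h2=5; 12 taken => place at 4.
233 hashes to 12, h2=6; 12 taken => place at 5.
585 hashes to 0, h2=10; 0 taken => place at 10.
715 hashes to 0, h2=8; 0 taken => place at 8.
947 hashes to 11; slot 11 is free => place at 11.
Table: [12, -, -, -, 532, 233, -, -, 715, -, 585, 947, 649]

233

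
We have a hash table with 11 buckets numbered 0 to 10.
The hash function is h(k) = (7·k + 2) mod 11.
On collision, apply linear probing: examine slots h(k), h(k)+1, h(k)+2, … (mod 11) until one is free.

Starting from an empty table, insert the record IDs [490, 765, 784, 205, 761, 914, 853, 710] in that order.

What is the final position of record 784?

490: h=0 -> slot 0
765: h=0, probe 0,1 -> slot 1
784: h=1, probe 1,2 -> slot 2
205: h=7 -> slot 7
761: h=5 -> slot 5
914: h=9 -> slot 9
853: h=0, probe 0,1,2,3 -> slot 3
710: h=0, probe 0,1,2,3,4 -> slot 4
Table: [490, 765, 784, 853, 710, 761, —, 205, —, 914, —]

2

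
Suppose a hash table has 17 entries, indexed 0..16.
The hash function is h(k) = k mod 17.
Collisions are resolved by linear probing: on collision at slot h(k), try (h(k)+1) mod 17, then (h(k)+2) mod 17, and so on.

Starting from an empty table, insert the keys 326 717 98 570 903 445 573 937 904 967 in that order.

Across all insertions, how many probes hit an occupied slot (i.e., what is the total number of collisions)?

326 hashes to 3; slot 3 is free -> place at 3.
717 hashes to 3; 3 taken -> place at 4.
98 hashes to 13; slot 13 is free -> place at 13.
570 hashes to 9; slot 9 is free -> place at 9.
903 hashes to 2; slot 2 is free -> place at 2.
445 hashes to 3; 3,4 taken -> place at 5.
573 hashes to 12; slot 12 is free -> place at 12.
937 hashes to 2; 2,3,4,5 taken -> place at 6.
904 hashes to 3; 3,4,5,6 taken -> place at 7.
967 hashes to 15; slot 15 is free -> place at 15.
Table: [—, —, 903, 326, 717, 445, 937, 904, —, 570, —, —, 573, 98, —, 967, —]

11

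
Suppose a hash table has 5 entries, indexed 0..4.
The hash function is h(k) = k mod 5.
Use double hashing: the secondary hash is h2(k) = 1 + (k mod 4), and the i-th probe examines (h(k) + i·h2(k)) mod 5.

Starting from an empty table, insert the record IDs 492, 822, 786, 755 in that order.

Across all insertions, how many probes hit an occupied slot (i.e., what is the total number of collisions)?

492: h=2 -> slot 2
822: h=2, h2=3, probe 2,0 -> slot 0
786: h=1 -> slot 1
755: h=0, h2=4, probe 0,4 -> slot 4
Table: [822, 786, 492, _, 755]

2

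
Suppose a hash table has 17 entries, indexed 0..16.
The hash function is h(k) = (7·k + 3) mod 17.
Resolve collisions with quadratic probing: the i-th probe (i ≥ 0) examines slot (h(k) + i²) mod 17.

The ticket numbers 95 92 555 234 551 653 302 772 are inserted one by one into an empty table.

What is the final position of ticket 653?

10

Insert 95: h=5, slot 5 empty → index 5.
Insert 92: h=1, slot 1 empty → index 1.
Insert 555: h=12, slot 12 empty → index 12.
Insert 234: h=9, slot 9 empty → index 9.
Insert 551: h=1, slot 1 occupied → index 2.
Insert 653: h=1, slots 1,2,5 occupied → index 10.
Insert 302: h=9, slots 9,10 occupied → index 13.
Insert 772: h=1, slots 1,2,5,10 occupied → index 0.
Table: [772, 92, 551, —, —, 95, —, —, —, 234, 653, —, 555, 302, —, —, —]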